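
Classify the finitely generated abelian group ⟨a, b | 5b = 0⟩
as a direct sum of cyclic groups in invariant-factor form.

Answer: M ≅ ℤ^1 ⊕ ℤ/5

Derivation:
rank_ℚ(R)=1; free=2−1=1
SNF(R) diag = [5] → torsion [5]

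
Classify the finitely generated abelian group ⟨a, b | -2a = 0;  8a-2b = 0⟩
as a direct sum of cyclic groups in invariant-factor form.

rank_ℚ(R)=2; free=2−2=0
SNF(R) diag = [2, 2] → torsion [2, 2]

Answer: M ≅ ℤ/2 ⊕ ℤ/2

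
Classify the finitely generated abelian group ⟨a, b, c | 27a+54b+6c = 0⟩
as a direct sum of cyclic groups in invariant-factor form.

rank_ℚ(R)=1; free=3−1=2
SNF(R) diag = [3] → torsion [3]

Answer: M ≅ ℤ^2 ⊕ ℤ/3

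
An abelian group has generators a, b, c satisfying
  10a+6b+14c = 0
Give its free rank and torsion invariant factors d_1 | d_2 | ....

rank_ℚ(R)=1; free=3−1=2
SNF(R) diag = [2] → torsion [2]

Answer: M ≅ ℤ^2 ⊕ ℤ/2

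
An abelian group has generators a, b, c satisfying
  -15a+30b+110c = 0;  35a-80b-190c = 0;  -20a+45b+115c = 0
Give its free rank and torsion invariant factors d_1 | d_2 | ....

rank_ℚ(R)=3; free=3−3=0
SNF(R) diag = [5, 5, 10] → torsion [5, 5, 10]

Answer: M ≅ ℤ/5 ⊕ ℤ/5 ⊕ ℤ/10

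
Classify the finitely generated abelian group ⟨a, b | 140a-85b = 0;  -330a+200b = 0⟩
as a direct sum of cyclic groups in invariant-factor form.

Answer: M ≅ ℤ/5 ⊕ ℤ/10

Derivation:
rank_ℚ(R)=2; free=2−2=0
SNF(R) diag = [5, 10] → torsion [5, 10]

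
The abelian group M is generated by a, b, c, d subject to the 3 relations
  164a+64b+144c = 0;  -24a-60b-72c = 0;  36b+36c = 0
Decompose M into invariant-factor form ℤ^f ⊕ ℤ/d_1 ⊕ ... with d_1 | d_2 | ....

Answer: M ≅ ℤ^1 ⊕ ℤ/4 ⊕ ℤ/12 ⊕ ℤ/36

Derivation:
rank_ℚ(R)=3; free=4−3=1
SNF(R) diag = [4, 12, 36] → torsion [4, 12, 36]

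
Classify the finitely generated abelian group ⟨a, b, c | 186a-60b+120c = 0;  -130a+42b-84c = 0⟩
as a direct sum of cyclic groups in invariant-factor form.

rank_ℚ(R)=2; free=3−2=1
SNF(R) diag = [2, 6] → torsion [2, 6]

Answer: M ≅ ℤ^1 ⊕ ℤ/2 ⊕ ℤ/6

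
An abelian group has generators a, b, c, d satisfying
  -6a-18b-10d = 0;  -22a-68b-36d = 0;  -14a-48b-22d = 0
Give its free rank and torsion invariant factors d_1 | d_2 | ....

Answer: M ≅ ℤ^1 ⊕ ℤ/2 ⊕ ℤ/2 ⊕ ℤ/2

Derivation:
rank_ℚ(R)=3; free=4−3=1
SNF(R) diag = [2, 2, 2] → torsion [2, 2, 2]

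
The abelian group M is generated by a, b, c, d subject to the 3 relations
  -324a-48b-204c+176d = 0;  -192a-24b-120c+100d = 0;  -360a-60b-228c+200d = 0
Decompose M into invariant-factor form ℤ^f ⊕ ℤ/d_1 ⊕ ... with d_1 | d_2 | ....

Answer: M ≅ ℤ^1 ⊕ ℤ/4 ⊕ ℤ/12 ⊕ ℤ/12

Derivation:
rank_ℚ(R)=3; free=4−3=1
SNF(R) diag = [4, 12, 12] → torsion [4, 12, 12]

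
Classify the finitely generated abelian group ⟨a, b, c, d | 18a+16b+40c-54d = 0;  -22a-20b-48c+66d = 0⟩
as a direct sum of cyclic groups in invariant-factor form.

Answer: M ≅ ℤ^2 ⊕ ℤ/2 ⊕ ℤ/4

Derivation:
rank_ℚ(R)=2; free=4−2=2
SNF(R) diag = [2, 4] → torsion [2, 4]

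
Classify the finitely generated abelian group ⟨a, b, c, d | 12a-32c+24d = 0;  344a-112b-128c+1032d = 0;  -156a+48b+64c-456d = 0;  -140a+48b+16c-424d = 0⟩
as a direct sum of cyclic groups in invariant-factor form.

rank_ℚ(R)=4; free=4−4=0
SNF(R) diag = [4, 8, 16, 48] → torsion [4, 8, 16, 48]

Answer: M ≅ ℤ/4 ⊕ ℤ/8 ⊕ ℤ/16 ⊕ ℤ/48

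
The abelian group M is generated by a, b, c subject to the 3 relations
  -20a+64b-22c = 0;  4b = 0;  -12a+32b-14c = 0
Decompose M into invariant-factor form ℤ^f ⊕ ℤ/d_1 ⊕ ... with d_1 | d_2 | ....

rank_ℚ(R)=3; free=3−3=0
SNF(R) diag = [2, 4, 8] → torsion [2, 4, 8]

Answer: M ≅ ℤ/2 ⊕ ℤ/4 ⊕ ℤ/8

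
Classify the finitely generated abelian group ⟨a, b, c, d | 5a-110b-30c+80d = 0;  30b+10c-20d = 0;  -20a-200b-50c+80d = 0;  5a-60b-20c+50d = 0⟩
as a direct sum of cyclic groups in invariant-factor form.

rank_ℚ(R)=4; free=4−4=0
SNF(R) diag = [5, 10, 10, 10] → torsion [5, 10, 10, 10]

Answer: M ≅ ℤ/5 ⊕ ℤ/10 ⊕ ℤ/10 ⊕ ℤ/10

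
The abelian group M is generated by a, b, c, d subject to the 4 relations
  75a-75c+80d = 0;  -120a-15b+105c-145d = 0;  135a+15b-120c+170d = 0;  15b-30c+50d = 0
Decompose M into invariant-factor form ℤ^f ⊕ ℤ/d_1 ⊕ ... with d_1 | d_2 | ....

rank_ℚ(R)=4; free=4−4=0
SNF(R) diag = [5, 15, 45, 135] → torsion [5, 15, 45, 135]

Answer: M ≅ ℤ/5 ⊕ ℤ/15 ⊕ ℤ/45 ⊕ ℤ/135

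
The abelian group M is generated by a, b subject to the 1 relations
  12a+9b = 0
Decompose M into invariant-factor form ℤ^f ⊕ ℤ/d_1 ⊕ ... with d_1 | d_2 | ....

rank_ℚ(R)=1; free=2−1=1
SNF(R) diag = [3] → torsion [3]

Answer: M ≅ ℤ^1 ⊕ ℤ/3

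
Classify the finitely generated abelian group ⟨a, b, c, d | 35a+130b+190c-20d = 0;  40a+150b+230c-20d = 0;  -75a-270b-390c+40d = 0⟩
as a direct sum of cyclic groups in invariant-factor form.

Answer: M ≅ ℤ^1 ⊕ ℤ/5 ⊕ ℤ/10 ⊕ ℤ/20

Derivation:
rank_ℚ(R)=3; free=4−3=1
SNF(R) diag = [5, 10, 20] → torsion [5, 10, 20]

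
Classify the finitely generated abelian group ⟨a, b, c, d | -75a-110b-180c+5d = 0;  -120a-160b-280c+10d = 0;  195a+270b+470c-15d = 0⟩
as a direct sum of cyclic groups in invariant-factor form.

Answer: M ≅ ℤ^1 ⊕ ℤ/5 ⊕ ℤ/10 ⊕ ℤ/30

Derivation:
rank_ℚ(R)=3; free=4−3=1
SNF(R) diag = [5, 10, 30] → torsion [5, 10, 30]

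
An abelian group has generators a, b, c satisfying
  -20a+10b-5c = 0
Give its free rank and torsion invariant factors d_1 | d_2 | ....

Answer: M ≅ ℤ^2 ⊕ ℤ/5

Derivation:
rank_ℚ(R)=1; free=3−1=2
SNF(R) diag = [5] → torsion [5]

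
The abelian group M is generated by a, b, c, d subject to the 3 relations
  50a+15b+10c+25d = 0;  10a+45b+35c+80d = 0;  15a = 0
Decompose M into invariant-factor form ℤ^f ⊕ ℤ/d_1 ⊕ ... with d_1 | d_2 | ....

rank_ℚ(R)=3; free=4−3=1
SNF(R) diag = [5, 15, 15] → torsion [5, 15, 15]

Answer: M ≅ ℤ^1 ⊕ ℤ/5 ⊕ ℤ/15 ⊕ ℤ/15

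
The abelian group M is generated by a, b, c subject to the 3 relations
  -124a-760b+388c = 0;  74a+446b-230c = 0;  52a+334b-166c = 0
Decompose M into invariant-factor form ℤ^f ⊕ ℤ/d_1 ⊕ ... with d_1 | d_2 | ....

Answer: M ≅ ℤ/2 ⊕ ℤ/6 ⊕ ℤ/12

Derivation:
rank_ℚ(R)=3; free=3−3=0
SNF(R) diag = [2, 6, 12] → torsion [2, 6, 12]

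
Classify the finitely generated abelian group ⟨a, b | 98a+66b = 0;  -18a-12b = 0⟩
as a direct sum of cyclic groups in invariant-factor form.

rank_ℚ(R)=2; free=2−2=0
SNF(R) diag = [2, 6] → torsion [2, 6]

Answer: M ≅ ℤ/2 ⊕ ℤ/6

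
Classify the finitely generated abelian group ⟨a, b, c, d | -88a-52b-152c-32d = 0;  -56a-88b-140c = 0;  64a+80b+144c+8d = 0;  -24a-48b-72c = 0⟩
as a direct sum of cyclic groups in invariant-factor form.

Answer: M ≅ ℤ/4 ⊕ ℤ/4 ⊕ ℤ/8 ⊕ ℤ/24

Derivation:
rank_ℚ(R)=4; free=4−4=0
SNF(R) diag = [4, 4, 8, 24] → torsion [4, 4, 8, 24]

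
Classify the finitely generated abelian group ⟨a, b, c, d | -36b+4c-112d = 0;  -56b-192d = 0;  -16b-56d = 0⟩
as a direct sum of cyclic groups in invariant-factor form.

rank_ℚ(R)=3; free=4−3=1
SNF(R) diag = [4, 8, 8] → torsion [4, 8, 8]

Answer: M ≅ ℤ^1 ⊕ ℤ/4 ⊕ ℤ/8 ⊕ ℤ/8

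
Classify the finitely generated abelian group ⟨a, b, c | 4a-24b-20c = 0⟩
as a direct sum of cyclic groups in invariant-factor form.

Answer: M ≅ ℤ^2 ⊕ ℤ/4

Derivation:
rank_ℚ(R)=1; free=3−1=2
SNF(R) diag = [4] → torsion [4]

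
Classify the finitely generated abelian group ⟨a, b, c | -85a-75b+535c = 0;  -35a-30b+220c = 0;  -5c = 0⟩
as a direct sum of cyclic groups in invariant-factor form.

rank_ℚ(R)=3; free=3−3=0
SNF(R) diag = [5, 5, 15] → torsion [5, 5, 15]

Answer: M ≅ ℤ/5 ⊕ ℤ/5 ⊕ ℤ/15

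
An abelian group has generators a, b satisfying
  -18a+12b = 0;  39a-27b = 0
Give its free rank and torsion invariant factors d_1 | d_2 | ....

rank_ℚ(R)=2; free=2−2=0
SNF(R) diag = [3, 6] → torsion [3, 6]

Answer: M ≅ ℤ/3 ⊕ ℤ/6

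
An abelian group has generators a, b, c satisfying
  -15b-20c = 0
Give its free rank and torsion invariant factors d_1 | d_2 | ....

Answer: M ≅ ℤ^2 ⊕ ℤ/5

Derivation:
rank_ℚ(R)=1; free=3−1=2
SNF(R) diag = [5] → torsion [5]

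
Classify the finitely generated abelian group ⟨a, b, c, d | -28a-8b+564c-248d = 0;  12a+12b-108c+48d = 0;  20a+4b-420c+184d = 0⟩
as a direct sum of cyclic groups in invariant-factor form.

Answer: M ≅ ℤ^1 ⊕ ℤ/4 ⊕ ℤ/12 ⊕ ℤ/24

Derivation:
rank_ℚ(R)=3; free=4−3=1
SNF(R) diag = [4, 12, 24] → torsion [4, 12, 24]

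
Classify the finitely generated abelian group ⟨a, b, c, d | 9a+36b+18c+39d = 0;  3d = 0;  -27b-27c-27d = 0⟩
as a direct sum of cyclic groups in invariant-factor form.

rank_ℚ(R)=3; free=4−3=1
SNF(R) diag = [3, 9, 27] → torsion [3, 9, 27]

Answer: M ≅ ℤ^1 ⊕ ℤ/3 ⊕ ℤ/9 ⊕ ℤ/27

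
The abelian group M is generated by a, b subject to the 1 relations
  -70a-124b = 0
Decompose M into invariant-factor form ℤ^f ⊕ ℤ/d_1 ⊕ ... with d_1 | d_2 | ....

Answer: M ≅ ℤ^1 ⊕ ℤ/2

Derivation:
rank_ℚ(R)=1; free=2−1=1
SNF(R) diag = [2] → torsion [2]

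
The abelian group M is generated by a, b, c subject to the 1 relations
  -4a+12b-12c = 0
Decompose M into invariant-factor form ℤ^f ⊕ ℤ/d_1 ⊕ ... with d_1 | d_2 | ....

Answer: M ≅ ℤ^2 ⊕ ℤ/4

Derivation:
rank_ℚ(R)=1; free=3−1=2
SNF(R) diag = [4] → torsion [4]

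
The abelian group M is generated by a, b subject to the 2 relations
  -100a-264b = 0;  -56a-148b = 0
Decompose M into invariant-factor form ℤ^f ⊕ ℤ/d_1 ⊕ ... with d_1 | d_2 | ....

rank_ℚ(R)=2; free=2−2=0
SNF(R) diag = [4, 4] → torsion [4, 4]

Answer: M ≅ ℤ/4 ⊕ ℤ/4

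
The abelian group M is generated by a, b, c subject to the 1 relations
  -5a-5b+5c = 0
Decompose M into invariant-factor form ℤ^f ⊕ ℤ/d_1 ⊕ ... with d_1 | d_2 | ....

rank_ℚ(R)=1; free=3−1=2
SNF(R) diag = [5] → torsion [5]

Answer: M ≅ ℤ^2 ⊕ ℤ/5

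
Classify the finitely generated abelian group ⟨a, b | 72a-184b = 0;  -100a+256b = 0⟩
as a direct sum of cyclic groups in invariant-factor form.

rank_ℚ(R)=2; free=2−2=0
SNF(R) diag = [4, 8] → torsion [4, 8]

Answer: M ≅ ℤ/4 ⊕ ℤ/8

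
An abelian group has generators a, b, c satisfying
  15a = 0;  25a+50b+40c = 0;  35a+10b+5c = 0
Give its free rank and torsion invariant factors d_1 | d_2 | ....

Answer: M ≅ ℤ/5 ⊕ ℤ/15 ⊕ ℤ/30

Derivation:
rank_ℚ(R)=3; free=3−3=0
SNF(R) diag = [5, 15, 30] → torsion [5, 15, 30]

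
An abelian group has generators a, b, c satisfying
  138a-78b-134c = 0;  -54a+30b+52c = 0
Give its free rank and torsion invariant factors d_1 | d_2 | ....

Answer: M ≅ ℤ^1 ⊕ ℤ/2 ⊕ ℤ/6

Derivation:
rank_ℚ(R)=2; free=3−2=1
SNF(R) diag = [2, 6] → torsion [2, 6]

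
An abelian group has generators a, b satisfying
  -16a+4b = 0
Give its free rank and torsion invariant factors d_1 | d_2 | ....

Answer: M ≅ ℤ^1 ⊕ ℤ/4

Derivation:
rank_ℚ(R)=1; free=2−1=1
SNF(R) diag = [4] → torsion [4]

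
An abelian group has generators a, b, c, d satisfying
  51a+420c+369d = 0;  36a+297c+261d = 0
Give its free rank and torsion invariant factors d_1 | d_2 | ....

rank_ℚ(R)=2; free=4−2=2
SNF(R) diag = [3, 9] → torsion [3, 9]

Answer: M ≅ ℤ^2 ⊕ ℤ/3 ⊕ ℤ/9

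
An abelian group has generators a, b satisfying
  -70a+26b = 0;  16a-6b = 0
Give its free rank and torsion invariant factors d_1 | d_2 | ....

Answer: M ≅ ℤ/2 ⊕ ℤ/2

Derivation:
rank_ℚ(R)=2; free=2−2=0
SNF(R) diag = [2, 2] → torsion [2, 2]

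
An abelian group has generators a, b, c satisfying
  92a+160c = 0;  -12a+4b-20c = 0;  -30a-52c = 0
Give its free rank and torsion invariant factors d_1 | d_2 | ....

rank_ℚ(R)=3; free=3−3=0
SNF(R) diag = [2, 4, 8] → torsion [2, 4, 8]

Answer: M ≅ ℤ/2 ⊕ ℤ/4 ⊕ ℤ/8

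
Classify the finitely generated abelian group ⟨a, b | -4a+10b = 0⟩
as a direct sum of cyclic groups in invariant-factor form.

Answer: M ≅ ℤ^1 ⊕ ℤ/2

Derivation:
rank_ℚ(R)=1; free=2−1=1
SNF(R) diag = [2] → torsion [2]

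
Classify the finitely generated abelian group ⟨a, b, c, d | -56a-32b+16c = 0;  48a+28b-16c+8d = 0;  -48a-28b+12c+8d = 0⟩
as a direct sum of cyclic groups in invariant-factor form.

rank_ℚ(R)=3; free=4−3=1
SNF(R) diag = [4, 4, 8] → torsion [4, 4, 8]

Answer: M ≅ ℤ^1 ⊕ ℤ/4 ⊕ ℤ/4 ⊕ ℤ/8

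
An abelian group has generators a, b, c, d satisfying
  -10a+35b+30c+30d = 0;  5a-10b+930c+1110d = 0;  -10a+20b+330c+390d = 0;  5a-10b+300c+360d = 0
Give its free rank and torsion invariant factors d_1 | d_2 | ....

Answer: M ≅ ℤ/5 ⊕ ℤ/15 ⊕ ℤ/30 ⊕ ℤ/60

Derivation:
rank_ℚ(R)=4; free=4−4=0
SNF(R) diag = [5, 15, 30, 60] → torsion [5, 15, 30, 60]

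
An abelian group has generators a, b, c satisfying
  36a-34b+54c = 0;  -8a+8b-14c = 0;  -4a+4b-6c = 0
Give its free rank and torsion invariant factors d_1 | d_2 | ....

Answer: M ≅ ℤ/2 ⊕ ℤ/2 ⊕ ℤ/4

Derivation:
rank_ℚ(R)=3; free=3−3=0
SNF(R) diag = [2, 2, 4] → torsion [2, 2, 4]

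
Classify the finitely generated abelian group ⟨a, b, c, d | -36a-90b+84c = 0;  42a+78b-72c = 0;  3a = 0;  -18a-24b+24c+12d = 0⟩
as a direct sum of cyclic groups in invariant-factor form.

Answer: M ≅ ℤ/3 ⊕ ℤ/6 ⊕ ℤ/12 ⊕ ℤ/12

Derivation:
rank_ℚ(R)=4; free=4−4=0
SNF(R) diag = [3, 6, 12, 12] → torsion [3, 6, 12, 12]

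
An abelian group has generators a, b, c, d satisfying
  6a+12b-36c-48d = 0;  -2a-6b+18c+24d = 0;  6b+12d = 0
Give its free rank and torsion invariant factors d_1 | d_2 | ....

rank_ℚ(R)=3; free=4−3=1
SNF(R) diag = [2, 6, 18] → torsion [2, 6, 18]

Answer: M ≅ ℤ^1 ⊕ ℤ/2 ⊕ ℤ/6 ⊕ ℤ/18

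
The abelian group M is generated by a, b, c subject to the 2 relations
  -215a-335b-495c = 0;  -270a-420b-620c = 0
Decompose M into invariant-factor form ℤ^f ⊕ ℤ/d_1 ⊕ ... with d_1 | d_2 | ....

rank_ℚ(R)=2; free=3−2=1
SNF(R) diag = [5, 10] → torsion [5, 10]

Answer: M ≅ ℤ^1 ⊕ ℤ/5 ⊕ ℤ/10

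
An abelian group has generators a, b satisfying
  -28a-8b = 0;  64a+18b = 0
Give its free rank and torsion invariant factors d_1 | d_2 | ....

Answer: M ≅ ℤ/2 ⊕ ℤ/4

Derivation:
rank_ℚ(R)=2; free=2−2=0
SNF(R) diag = [2, 4] → torsion [2, 4]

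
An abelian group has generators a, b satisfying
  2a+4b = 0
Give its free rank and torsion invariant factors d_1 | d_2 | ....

Answer: M ≅ ℤ^1 ⊕ ℤ/2

Derivation:
rank_ℚ(R)=1; free=2−1=1
SNF(R) diag = [2] → torsion [2]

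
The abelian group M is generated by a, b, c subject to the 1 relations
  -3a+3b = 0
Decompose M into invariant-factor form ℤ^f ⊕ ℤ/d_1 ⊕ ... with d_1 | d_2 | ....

rank_ℚ(R)=1; free=3−1=2
SNF(R) diag = [3] → torsion [3]

Answer: M ≅ ℤ^2 ⊕ ℤ/3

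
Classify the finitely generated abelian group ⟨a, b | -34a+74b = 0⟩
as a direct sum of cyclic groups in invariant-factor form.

rank_ℚ(R)=1; free=2−1=1
SNF(R) diag = [2] → torsion [2]

Answer: M ≅ ℤ^1 ⊕ ℤ/2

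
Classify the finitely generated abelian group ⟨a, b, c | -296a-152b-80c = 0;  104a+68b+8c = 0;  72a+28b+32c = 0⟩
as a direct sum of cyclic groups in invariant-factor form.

rank_ℚ(R)=3; free=3−3=0
SNF(R) diag = [4, 8, 24] → torsion [4, 8, 24]

Answer: M ≅ ℤ/4 ⊕ ℤ/8 ⊕ ℤ/24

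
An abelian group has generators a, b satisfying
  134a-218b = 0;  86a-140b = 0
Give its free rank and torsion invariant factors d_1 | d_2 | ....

rank_ℚ(R)=2; free=2−2=0
SNF(R) diag = [2, 6] → torsion [2, 6]

Answer: M ≅ ℤ/2 ⊕ ℤ/6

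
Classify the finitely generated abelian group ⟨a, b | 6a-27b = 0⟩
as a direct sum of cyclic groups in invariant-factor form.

Answer: M ≅ ℤ^1 ⊕ ℤ/3

Derivation:
rank_ℚ(R)=1; free=2−1=1
SNF(R) diag = [3] → torsion [3]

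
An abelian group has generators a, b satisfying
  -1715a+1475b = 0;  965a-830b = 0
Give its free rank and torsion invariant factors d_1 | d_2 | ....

rank_ℚ(R)=2; free=2−2=0
SNF(R) diag = [5, 15] → torsion [5, 15]

Answer: M ≅ ℤ/5 ⊕ ℤ/15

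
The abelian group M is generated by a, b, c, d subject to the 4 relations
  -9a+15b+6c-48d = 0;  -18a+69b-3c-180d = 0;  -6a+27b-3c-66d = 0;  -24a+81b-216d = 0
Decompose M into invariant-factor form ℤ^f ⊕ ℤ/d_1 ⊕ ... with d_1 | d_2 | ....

Answer: M ≅ ℤ/3 ⊕ ℤ/3 ⊕ ℤ/3 ⊕ ℤ/6

Derivation:
rank_ℚ(R)=4; free=4−4=0
SNF(R) diag = [3, 3, 3, 6] → torsion [3, 3, 3, 6]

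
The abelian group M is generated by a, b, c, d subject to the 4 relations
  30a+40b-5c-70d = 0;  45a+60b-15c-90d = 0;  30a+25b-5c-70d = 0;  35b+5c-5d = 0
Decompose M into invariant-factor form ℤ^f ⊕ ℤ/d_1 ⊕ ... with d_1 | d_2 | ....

rank_ℚ(R)=4; free=4−4=0
SNF(R) diag = [5, 15, 15, 15] → torsion [5, 15, 15, 15]

Answer: M ≅ ℤ/5 ⊕ ℤ/15 ⊕ ℤ/15 ⊕ ℤ/15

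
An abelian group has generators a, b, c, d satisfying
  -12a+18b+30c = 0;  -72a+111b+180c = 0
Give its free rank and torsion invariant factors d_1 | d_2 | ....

Answer: M ≅ ℤ^2 ⊕ ℤ/3 ⊕ ℤ/6

Derivation:
rank_ℚ(R)=2; free=4−2=2
SNF(R) diag = [3, 6] → torsion [3, 6]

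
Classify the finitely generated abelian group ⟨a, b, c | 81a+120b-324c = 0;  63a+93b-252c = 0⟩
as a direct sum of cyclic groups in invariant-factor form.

Answer: M ≅ ℤ^1 ⊕ ℤ/3 ⊕ ℤ/9

Derivation:
rank_ℚ(R)=2; free=3−2=1
SNF(R) diag = [3, 9] → torsion [3, 9]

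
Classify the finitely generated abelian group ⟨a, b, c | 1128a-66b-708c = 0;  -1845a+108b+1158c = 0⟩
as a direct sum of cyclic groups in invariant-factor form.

rank_ℚ(R)=2; free=3−2=1
SNF(R) diag = [3, 6] → torsion [3, 6]

Answer: M ≅ ℤ^1 ⊕ ℤ/3 ⊕ ℤ/6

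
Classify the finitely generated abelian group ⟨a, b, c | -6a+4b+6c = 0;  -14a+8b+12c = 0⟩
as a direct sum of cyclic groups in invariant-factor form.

rank_ℚ(R)=2; free=3−2=1
SNF(R) diag = [2, 2] → torsion [2, 2]

Answer: M ≅ ℤ^1 ⊕ ℤ/2 ⊕ ℤ/2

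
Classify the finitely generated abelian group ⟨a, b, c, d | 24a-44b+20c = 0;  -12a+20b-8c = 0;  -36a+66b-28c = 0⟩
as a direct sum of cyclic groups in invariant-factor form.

Answer: M ≅ ℤ^1 ⊕ ℤ/2 ⊕ ℤ/4 ⊕ ℤ/12

Derivation:
rank_ℚ(R)=3; free=4−3=1
SNF(R) diag = [2, 4, 12] → torsion [2, 4, 12]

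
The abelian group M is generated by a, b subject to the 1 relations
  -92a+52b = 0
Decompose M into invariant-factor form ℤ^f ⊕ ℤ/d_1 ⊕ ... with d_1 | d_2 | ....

Answer: M ≅ ℤ^1 ⊕ ℤ/4

Derivation:
rank_ℚ(R)=1; free=2−1=1
SNF(R) diag = [4] → torsion [4]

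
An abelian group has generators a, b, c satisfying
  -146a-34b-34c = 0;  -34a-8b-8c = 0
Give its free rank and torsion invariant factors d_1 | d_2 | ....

Answer: M ≅ ℤ^1 ⊕ ℤ/2 ⊕ ℤ/6

Derivation:
rank_ℚ(R)=2; free=3−2=1
SNF(R) diag = [2, 6] → torsion [2, 6]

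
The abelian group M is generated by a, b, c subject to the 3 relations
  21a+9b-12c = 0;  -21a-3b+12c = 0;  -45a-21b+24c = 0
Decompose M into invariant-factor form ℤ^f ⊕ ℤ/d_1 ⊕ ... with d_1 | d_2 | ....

rank_ℚ(R)=3; free=3−3=0
SNF(R) diag = [3, 6, 12] → torsion [3, 6, 12]

Answer: M ≅ ℤ/3 ⊕ ℤ/6 ⊕ ℤ/12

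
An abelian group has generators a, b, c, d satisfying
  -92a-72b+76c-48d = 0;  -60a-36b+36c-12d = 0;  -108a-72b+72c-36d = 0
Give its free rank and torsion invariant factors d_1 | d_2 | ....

Answer: M ≅ ℤ^1 ⊕ ℤ/4 ⊕ ℤ/12 ⊕ ℤ/36

Derivation:
rank_ℚ(R)=3; free=4−3=1
SNF(R) diag = [4, 12, 36] → torsion [4, 12, 36]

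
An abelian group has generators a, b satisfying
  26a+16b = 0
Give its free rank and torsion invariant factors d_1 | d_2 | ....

Answer: M ≅ ℤ^1 ⊕ ℤ/2

Derivation:
rank_ℚ(R)=1; free=2−1=1
SNF(R) diag = [2] → torsion [2]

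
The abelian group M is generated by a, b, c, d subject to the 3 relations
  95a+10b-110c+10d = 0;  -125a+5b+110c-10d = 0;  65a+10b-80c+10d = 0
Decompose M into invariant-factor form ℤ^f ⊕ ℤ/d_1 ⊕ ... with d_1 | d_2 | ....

rank_ℚ(R)=3; free=4−3=1
SNF(R) diag = [5, 15, 30] → torsion [5, 15, 30]

Answer: M ≅ ℤ^1 ⊕ ℤ/5 ⊕ ℤ/15 ⊕ ℤ/30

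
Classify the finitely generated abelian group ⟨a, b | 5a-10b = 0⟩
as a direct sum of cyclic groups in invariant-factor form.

Answer: M ≅ ℤ^1 ⊕ ℤ/5

Derivation:
rank_ℚ(R)=1; free=2−1=1
SNF(R) diag = [5] → torsion [5]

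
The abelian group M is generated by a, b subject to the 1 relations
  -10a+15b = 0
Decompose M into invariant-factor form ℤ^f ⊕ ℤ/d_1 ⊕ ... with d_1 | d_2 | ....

Answer: M ≅ ℤ^1 ⊕ ℤ/5

Derivation:
rank_ℚ(R)=1; free=2−1=1
SNF(R) diag = [5] → torsion [5]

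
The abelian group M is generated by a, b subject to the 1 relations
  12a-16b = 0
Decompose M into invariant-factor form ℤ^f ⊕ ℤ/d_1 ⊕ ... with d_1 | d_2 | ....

rank_ℚ(R)=1; free=2−1=1
SNF(R) diag = [4] → torsion [4]

Answer: M ≅ ℤ^1 ⊕ ℤ/4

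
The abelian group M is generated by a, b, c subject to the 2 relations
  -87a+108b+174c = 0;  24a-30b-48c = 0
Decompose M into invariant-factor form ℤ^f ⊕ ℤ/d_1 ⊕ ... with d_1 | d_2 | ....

Answer: M ≅ ℤ^1 ⊕ ℤ/3 ⊕ ℤ/6

Derivation:
rank_ℚ(R)=2; free=3−2=1
SNF(R) diag = [3, 6] → torsion [3, 6]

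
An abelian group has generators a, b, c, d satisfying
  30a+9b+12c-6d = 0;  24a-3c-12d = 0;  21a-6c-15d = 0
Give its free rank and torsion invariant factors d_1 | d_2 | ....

rank_ℚ(R)=3; free=4−3=1
SNF(R) diag = [3, 9, 9] → torsion [3, 9, 9]

Answer: M ≅ ℤ^1 ⊕ ℤ/3 ⊕ ℤ/9 ⊕ ℤ/9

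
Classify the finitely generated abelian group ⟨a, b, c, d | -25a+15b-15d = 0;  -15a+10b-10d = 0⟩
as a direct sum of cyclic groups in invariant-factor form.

Answer: M ≅ ℤ^2 ⊕ ℤ/5 ⊕ ℤ/5

Derivation:
rank_ℚ(R)=2; free=4−2=2
SNF(R) diag = [5, 5] → torsion [5, 5]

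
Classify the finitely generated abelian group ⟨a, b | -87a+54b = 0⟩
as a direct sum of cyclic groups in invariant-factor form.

rank_ℚ(R)=1; free=2−1=1
SNF(R) diag = [3] → torsion [3]

Answer: M ≅ ℤ^1 ⊕ ℤ/3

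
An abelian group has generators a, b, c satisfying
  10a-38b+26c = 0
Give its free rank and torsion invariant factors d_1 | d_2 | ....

Answer: M ≅ ℤ^2 ⊕ ℤ/2

Derivation:
rank_ℚ(R)=1; free=3−1=2
SNF(R) diag = [2] → torsion [2]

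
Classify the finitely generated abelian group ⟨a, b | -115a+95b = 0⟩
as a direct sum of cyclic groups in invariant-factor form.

rank_ℚ(R)=1; free=2−1=1
SNF(R) diag = [5] → torsion [5]

Answer: M ≅ ℤ^1 ⊕ ℤ/5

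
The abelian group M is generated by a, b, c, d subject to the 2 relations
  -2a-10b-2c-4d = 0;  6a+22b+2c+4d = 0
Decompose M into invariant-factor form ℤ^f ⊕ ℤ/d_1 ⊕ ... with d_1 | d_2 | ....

Answer: M ≅ ℤ^2 ⊕ ℤ/2 ⊕ ℤ/4

Derivation:
rank_ℚ(R)=2; free=4−2=2
SNF(R) diag = [2, 4] → torsion [2, 4]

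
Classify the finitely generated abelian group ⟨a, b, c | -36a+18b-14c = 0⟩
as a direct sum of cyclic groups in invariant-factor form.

Answer: M ≅ ℤ^2 ⊕ ℤ/2

Derivation:
rank_ℚ(R)=1; free=3−1=2
SNF(R) diag = [2] → torsion [2]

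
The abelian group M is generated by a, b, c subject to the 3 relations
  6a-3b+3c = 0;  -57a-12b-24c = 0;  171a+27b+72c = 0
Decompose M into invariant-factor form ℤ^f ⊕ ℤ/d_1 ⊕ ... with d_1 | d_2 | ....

rank_ℚ(R)=3; free=3−3=0
SNF(R) diag = [3, 9, 9] → torsion [3, 9, 9]

Answer: M ≅ ℤ/3 ⊕ ℤ/9 ⊕ ℤ/9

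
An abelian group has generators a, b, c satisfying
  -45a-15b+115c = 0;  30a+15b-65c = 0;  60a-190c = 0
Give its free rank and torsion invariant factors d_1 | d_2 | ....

Answer: M ≅ ℤ/5 ⊕ ℤ/15 ⊕ ℤ/30

Derivation:
rank_ℚ(R)=3; free=3−3=0
SNF(R) diag = [5, 15, 30] → torsion [5, 15, 30]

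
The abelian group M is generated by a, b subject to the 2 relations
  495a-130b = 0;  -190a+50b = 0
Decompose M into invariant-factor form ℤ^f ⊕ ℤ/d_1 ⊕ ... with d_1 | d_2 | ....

rank_ℚ(R)=2; free=2−2=0
SNF(R) diag = [5, 10] → torsion [5, 10]

Answer: M ≅ ℤ/5 ⊕ ℤ/10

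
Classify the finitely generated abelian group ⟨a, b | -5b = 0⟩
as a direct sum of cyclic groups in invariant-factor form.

Answer: M ≅ ℤ^1 ⊕ ℤ/5

Derivation:
rank_ℚ(R)=1; free=2−1=1
SNF(R) diag = [5] → torsion [5]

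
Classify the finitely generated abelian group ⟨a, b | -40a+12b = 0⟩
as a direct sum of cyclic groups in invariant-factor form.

rank_ℚ(R)=1; free=2−1=1
SNF(R) diag = [4] → torsion [4]

Answer: M ≅ ℤ^1 ⊕ ℤ/4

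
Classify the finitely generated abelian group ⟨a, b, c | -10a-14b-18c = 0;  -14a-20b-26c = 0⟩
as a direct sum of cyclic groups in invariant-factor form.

Answer: M ≅ ℤ^1 ⊕ ℤ/2 ⊕ ℤ/2

Derivation:
rank_ℚ(R)=2; free=3−2=1
SNF(R) diag = [2, 2] → torsion [2, 2]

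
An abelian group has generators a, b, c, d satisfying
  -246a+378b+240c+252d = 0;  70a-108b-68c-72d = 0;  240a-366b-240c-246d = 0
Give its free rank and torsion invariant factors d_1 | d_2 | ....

Answer: M ≅ ℤ^1 ⊕ ℤ/2 ⊕ ℤ/6 ⊕ ℤ/18

Derivation:
rank_ℚ(R)=3; free=4−3=1
SNF(R) diag = [2, 6, 18] → torsion [2, 6, 18]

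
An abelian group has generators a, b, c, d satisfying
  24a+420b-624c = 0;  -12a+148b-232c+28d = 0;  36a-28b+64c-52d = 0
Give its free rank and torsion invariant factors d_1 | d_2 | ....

Answer: M ≅ ℤ^1 ⊕ ℤ/4 ⊕ ℤ/12 ⊕ ℤ/24

Derivation:
rank_ℚ(R)=3; free=4−3=1
SNF(R) diag = [4, 12, 24] → torsion [4, 12, 24]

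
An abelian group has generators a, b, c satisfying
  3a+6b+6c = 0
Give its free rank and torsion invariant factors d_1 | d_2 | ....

rank_ℚ(R)=1; free=3−1=2
SNF(R) diag = [3] → torsion [3]

Answer: M ≅ ℤ^2 ⊕ ℤ/3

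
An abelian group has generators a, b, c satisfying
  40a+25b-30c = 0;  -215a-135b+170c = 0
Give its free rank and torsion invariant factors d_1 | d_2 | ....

rank_ℚ(R)=2; free=3−2=1
SNF(R) diag = [5, 5] → torsion [5, 5]

Answer: M ≅ ℤ^1 ⊕ ℤ/5 ⊕ ℤ/5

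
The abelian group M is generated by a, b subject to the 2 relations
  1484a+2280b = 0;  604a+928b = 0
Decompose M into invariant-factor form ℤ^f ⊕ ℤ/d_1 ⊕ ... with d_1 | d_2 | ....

Answer: M ≅ ℤ/4 ⊕ ℤ/8

Derivation:
rank_ℚ(R)=2; free=2−2=0
SNF(R) diag = [4, 8] → torsion [4, 8]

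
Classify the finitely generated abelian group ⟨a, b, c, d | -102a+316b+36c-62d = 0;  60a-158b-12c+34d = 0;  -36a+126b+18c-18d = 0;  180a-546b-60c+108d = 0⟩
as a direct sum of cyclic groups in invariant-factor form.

Answer: M ≅ ℤ/2 ⊕ ℤ/6 ⊕ ℤ/18 ⊕ ℤ/18

Derivation:
rank_ℚ(R)=4; free=4−4=0
SNF(R) diag = [2, 6, 18, 18] → torsion [2, 6, 18, 18]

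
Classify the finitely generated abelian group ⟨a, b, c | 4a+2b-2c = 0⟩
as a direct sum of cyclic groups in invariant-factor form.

rank_ℚ(R)=1; free=3−1=2
SNF(R) diag = [2] → torsion [2]

Answer: M ≅ ℤ^2 ⊕ ℤ/2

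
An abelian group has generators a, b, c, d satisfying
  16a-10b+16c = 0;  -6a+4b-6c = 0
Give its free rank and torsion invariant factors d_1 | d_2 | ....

Answer: M ≅ ℤ^2 ⊕ ℤ/2 ⊕ ℤ/2

Derivation:
rank_ℚ(R)=2; free=4−2=2
SNF(R) diag = [2, 2] → torsion [2, 2]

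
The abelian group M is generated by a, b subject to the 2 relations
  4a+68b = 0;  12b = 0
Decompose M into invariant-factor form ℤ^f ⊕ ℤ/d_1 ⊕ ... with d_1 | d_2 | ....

Answer: M ≅ ℤ/4 ⊕ ℤ/12

Derivation:
rank_ℚ(R)=2; free=2−2=0
SNF(R) diag = [4, 12] → torsion [4, 12]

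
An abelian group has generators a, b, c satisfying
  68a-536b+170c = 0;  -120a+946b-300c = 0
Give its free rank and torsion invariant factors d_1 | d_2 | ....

Answer: M ≅ ℤ^1 ⊕ ℤ/2 ⊕ ℤ/2

Derivation:
rank_ℚ(R)=2; free=3−2=1
SNF(R) diag = [2, 2] → torsion [2, 2]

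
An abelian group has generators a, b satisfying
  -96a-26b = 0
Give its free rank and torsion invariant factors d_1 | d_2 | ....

Answer: M ≅ ℤ^1 ⊕ ℤ/2

Derivation:
rank_ℚ(R)=1; free=2−1=1
SNF(R) diag = [2] → torsion [2]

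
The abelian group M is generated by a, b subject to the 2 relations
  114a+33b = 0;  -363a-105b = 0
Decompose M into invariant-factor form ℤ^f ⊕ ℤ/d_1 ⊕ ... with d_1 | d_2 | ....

rank_ℚ(R)=2; free=2−2=0
SNF(R) diag = [3, 3] → torsion [3, 3]

Answer: M ≅ ℤ/3 ⊕ ℤ/3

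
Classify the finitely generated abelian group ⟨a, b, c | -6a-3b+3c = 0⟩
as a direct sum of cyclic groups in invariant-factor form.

rank_ℚ(R)=1; free=3−1=2
SNF(R) diag = [3] → torsion [3]

Answer: M ≅ ℤ^2 ⊕ ℤ/3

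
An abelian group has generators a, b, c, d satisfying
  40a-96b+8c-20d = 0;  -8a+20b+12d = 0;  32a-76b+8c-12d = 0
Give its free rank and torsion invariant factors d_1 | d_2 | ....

Answer: M ≅ ℤ^1 ⊕ ℤ/4 ⊕ ℤ/4 ⊕ ℤ/8

Derivation:
rank_ℚ(R)=3; free=4−3=1
SNF(R) diag = [4, 4, 8] → torsion [4, 4, 8]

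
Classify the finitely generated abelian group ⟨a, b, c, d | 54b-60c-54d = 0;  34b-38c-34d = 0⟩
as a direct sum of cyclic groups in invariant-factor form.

rank_ℚ(R)=2; free=4−2=2
SNF(R) diag = [2, 6] → torsion [2, 6]

Answer: M ≅ ℤ^2 ⊕ ℤ/2 ⊕ ℤ/6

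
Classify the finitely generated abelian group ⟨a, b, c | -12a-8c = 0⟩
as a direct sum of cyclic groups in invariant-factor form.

Answer: M ≅ ℤ^2 ⊕ ℤ/4

Derivation:
rank_ℚ(R)=1; free=3−1=2
SNF(R) diag = [4] → torsion [4]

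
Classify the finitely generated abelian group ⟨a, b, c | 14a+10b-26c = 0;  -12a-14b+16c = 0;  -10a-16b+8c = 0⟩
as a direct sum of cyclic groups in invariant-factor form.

rank_ℚ(R)=3; free=3−3=0
SNF(R) diag = [2, 2, 6] → torsion [2, 2, 6]

Answer: M ≅ ℤ/2 ⊕ ℤ/2 ⊕ ℤ/6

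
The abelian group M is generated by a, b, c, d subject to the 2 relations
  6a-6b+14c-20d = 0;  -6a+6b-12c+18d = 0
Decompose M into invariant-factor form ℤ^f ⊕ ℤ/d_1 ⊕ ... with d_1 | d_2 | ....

rank_ℚ(R)=2; free=4−2=2
SNF(R) diag = [2, 6] → torsion [2, 6]

Answer: M ≅ ℤ^2 ⊕ ℤ/2 ⊕ ℤ/6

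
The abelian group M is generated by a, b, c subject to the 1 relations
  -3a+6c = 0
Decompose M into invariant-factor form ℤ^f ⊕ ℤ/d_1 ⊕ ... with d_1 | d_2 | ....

rank_ℚ(R)=1; free=3−1=2
SNF(R) diag = [3] → torsion [3]

Answer: M ≅ ℤ^2 ⊕ ℤ/3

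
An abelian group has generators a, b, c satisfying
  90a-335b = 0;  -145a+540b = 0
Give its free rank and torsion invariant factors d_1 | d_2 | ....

Answer: M ≅ ℤ^1 ⊕ ℤ/5 ⊕ ℤ/5

Derivation:
rank_ℚ(R)=2; free=3−2=1
SNF(R) diag = [5, 5] → torsion [5, 5]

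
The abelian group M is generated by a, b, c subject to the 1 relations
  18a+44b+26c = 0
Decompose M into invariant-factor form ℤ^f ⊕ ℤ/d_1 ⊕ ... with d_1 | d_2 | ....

Answer: M ≅ ℤ^2 ⊕ ℤ/2

Derivation:
rank_ℚ(R)=1; free=3−1=2
SNF(R) diag = [2] → torsion [2]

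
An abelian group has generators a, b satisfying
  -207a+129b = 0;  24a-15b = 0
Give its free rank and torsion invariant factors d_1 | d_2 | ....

rank_ℚ(R)=2; free=2−2=0
SNF(R) diag = [3, 3] → torsion [3, 3]

Answer: M ≅ ℤ/3 ⊕ ℤ/3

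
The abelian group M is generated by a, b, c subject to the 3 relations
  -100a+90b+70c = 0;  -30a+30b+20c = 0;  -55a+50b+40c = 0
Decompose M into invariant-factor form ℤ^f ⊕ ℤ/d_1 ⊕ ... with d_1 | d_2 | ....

rank_ℚ(R)=3; free=3−3=0
SNF(R) diag = [5, 10, 10] → torsion [5, 10, 10]

Answer: M ≅ ℤ/5 ⊕ ℤ/10 ⊕ ℤ/10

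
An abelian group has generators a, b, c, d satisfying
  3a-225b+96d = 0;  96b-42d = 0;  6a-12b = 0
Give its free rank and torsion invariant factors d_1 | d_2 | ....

rank_ℚ(R)=3; free=4−3=1
SNF(R) diag = [3, 6, 6] → torsion [3, 6, 6]

Answer: M ≅ ℤ^1 ⊕ ℤ/3 ⊕ ℤ/6 ⊕ ℤ/6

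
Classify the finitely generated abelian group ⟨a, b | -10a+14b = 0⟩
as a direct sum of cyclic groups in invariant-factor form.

rank_ℚ(R)=1; free=2−1=1
SNF(R) diag = [2] → torsion [2]

Answer: M ≅ ℤ^1 ⊕ ℤ/2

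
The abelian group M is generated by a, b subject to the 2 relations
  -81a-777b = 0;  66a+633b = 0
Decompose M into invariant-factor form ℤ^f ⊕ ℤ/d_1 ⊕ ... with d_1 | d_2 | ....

rank_ℚ(R)=2; free=2−2=0
SNF(R) diag = [3, 3] → torsion [3, 3]

Answer: M ≅ ℤ/3 ⊕ ℤ/3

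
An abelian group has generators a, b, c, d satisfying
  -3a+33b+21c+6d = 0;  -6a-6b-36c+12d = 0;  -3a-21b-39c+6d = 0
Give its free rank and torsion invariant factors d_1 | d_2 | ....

rank_ℚ(R)=3; free=4−3=1
SNF(R) diag = [3, 6, 18] → torsion [3, 6, 18]

Answer: M ≅ ℤ^1 ⊕ ℤ/3 ⊕ ℤ/6 ⊕ ℤ/18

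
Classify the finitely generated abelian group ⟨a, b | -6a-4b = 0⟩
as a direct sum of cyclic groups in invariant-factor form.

Answer: M ≅ ℤ^1 ⊕ ℤ/2

Derivation:
rank_ℚ(R)=1; free=2−1=1
SNF(R) diag = [2] → torsion [2]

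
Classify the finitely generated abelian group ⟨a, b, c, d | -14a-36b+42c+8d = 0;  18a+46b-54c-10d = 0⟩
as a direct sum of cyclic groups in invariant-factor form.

rank_ℚ(R)=2; free=4−2=2
SNF(R) diag = [2, 2] → torsion [2, 2]

Answer: M ≅ ℤ^2 ⊕ ℤ/2 ⊕ ℤ/2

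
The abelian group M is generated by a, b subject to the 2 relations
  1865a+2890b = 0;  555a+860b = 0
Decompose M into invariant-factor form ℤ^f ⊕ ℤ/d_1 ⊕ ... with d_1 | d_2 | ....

rank_ℚ(R)=2; free=2−2=0
SNF(R) diag = [5, 10] → torsion [5, 10]

Answer: M ≅ ℤ/5 ⊕ ℤ/10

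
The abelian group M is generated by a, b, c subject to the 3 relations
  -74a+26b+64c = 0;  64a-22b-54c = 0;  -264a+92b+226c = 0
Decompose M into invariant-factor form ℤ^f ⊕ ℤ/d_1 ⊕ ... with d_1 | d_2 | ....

Answer: M ≅ ℤ/2 ⊕ ℤ/2 ⊕ ℤ/2

Derivation:
rank_ℚ(R)=3; free=3−3=0
SNF(R) diag = [2, 2, 2] → torsion [2, 2, 2]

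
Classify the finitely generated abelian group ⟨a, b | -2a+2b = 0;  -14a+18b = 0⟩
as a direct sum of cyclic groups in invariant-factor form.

rank_ℚ(R)=2; free=2−2=0
SNF(R) diag = [2, 4] → torsion [2, 4]

Answer: M ≅ ℤ/2 ⊕ ℤ/4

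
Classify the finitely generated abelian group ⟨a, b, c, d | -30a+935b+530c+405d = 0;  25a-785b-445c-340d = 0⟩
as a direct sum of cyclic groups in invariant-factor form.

rank_ℚ(R)=2; free=4−2=2
SNF(R) diag = [5, 5] → torsion [5, 5]

Answer: M ≅ ℤ^2 ⊕ ℤ/5 ⊕ ℤ/5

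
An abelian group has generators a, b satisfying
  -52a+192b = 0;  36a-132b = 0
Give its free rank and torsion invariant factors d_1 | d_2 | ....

Answer: M ≅ ℤ/4 ⊕ ℤ/12

Derivation:
rank_ℚ(R)=2; free=2−2=0
SNF(R) diag = [4, 12] → torsion [4, 12]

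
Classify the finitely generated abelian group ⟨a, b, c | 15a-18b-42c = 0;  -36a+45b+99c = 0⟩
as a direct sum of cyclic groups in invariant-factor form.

rank_ℚ(R)=2; free=3−2=1
SNF(R) diag = [3, 9] → torsion [3, 9]

Answer: M ≅ ℤ^1 ⊕ ℤ/3 ⊕ ℤ/9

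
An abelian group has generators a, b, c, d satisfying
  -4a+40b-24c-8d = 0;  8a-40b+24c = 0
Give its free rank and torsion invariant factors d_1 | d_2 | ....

Answer: M ≅ ℤ^2 ⊕ ℤ/4 ⊕ ℤ/8

Derivation:
rank_ℚ(R)=2; free=4−2=2
SNF(R) diag = [4, 8] → torsion [4, 8]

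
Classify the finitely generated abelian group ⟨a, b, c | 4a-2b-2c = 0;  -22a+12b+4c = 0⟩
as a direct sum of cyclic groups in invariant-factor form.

Answer: M ≅ ℤ^1 ⊕ ℤ/2 ⊕ ℤ/2

Derivation:
rank_ℚ(R)=2; free=3−2=1
SNF(R) diag = [2, 2] → torsion [2, 2]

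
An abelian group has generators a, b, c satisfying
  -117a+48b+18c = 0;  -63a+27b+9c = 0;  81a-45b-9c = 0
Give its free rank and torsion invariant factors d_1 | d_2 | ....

Answer: M ≅ ℤ/3 ⊕ ℤ/9 ⊕ ℤ/18

Derivation:
rank_ℚ(R)=3; free=3−3=0
SNF(R) diag = [3, 9, 18] → torsion [3, 9, 18]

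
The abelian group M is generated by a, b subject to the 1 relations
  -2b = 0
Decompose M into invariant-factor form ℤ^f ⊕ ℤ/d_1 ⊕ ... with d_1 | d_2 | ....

Answer: M ≅ ℤ^1 ⊕ ℤ/2

Derivation:
rank_ℚ(R)=1; free=2−1=1
SNF(R) diag = [2] → torsion [2]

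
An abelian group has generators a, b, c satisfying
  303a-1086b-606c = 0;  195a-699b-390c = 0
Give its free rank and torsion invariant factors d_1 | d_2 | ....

Answer: M ≅ ℤ^1 ⊕ ℤ/3 ⊕ ℤ/9

Derivation:
rank_ℚ(R)=2; free=3−2=1
SNF(R) diag = [3, 9] → torsion [3, 9]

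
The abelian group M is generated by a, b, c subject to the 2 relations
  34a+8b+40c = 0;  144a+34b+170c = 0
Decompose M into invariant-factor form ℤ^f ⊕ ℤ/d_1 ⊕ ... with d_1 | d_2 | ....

Answer: M ≅ ℤ^1 ⊕ ℤ/2 ⊕ ℤ/2

Derivation:
rank_ℚ(R)=2; free=3−2=1
SNF(R) diag = [2, 2] → torsion [2, 2]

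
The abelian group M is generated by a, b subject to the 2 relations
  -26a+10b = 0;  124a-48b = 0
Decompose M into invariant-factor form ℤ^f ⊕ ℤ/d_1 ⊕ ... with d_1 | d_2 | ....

rank_ℚ(R)=2; free=2−2=0
SNF(R) diag = [2, 4] → torsion [2, 4]

Answer: M ≅ ℤ/2 ⊕ ℤ/4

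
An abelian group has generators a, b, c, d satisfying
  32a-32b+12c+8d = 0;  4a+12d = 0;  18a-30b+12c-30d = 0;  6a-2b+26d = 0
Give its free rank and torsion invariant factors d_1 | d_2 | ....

Answer: M ≅ ℤ/2 ⊕ ℤ/4 ⊕ ℤ/12 ⊕ ℤ/12

Derivation:
rank_ℚ(R)=4; free=4−4=0
SNF(R) diag = [2, 4, 12, 12] → torsion [2, 4, 12, 12]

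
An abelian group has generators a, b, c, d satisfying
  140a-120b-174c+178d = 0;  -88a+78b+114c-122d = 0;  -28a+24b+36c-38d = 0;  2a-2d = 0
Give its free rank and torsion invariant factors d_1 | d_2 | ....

rank_ℚ(R)=4; free=4−4=0
SNF(R) diag = [2, 6, 6, 6] → torsion [2, 6, 6, 6]

Answer: M ≅ ℤ/2 ⊕ ℤ/6 ⊕ ℤ/6 ⊕ ℤ/6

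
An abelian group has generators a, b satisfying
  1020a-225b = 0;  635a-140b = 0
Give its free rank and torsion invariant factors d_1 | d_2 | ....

rank_ℚ(R)=2; free=2−2=0
SNF(R) diag = [5, 15] → torsion [5, 15]

Answer: M ≅ ℤ/5 ⊕ ℤ/15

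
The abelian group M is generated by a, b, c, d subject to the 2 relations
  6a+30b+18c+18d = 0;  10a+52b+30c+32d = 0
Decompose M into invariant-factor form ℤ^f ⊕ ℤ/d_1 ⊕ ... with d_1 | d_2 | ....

rank_ℚ(R)=2; free=4−2=2
SNF(R) diag = [2, 6] → torsion [2, 6]

Answer: M ≅ ℤ^2 ⊕ ℤ/2 ⊕ ℤ/6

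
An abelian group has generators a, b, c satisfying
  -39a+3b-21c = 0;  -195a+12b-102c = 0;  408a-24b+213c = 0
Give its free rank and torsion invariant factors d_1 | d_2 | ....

Answer: M ≅ ℤ/3 ⊕ ℤ/3 ⊕ ℤ/9

Derivation:
rank_ℚ(R)=3; free=3−3=0
SNF(R) diag = [3, 3, 9] → torsion [3, 3, 9]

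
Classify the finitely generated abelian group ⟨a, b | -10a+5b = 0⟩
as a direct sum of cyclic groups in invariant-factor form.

rank_ℚ(R)=1; free=2−1=1
SNF(R) diag = [5] → torsion [5]

Answer: M ≅ ℤ^1 ⊕ ℤ/5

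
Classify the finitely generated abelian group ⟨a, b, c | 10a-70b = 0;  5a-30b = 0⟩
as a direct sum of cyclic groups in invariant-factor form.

rank_ℚ(R)=2; free=3−2=1
SNF(R) diag = [5, 10] → torsion [5, 10]

Answer: M ≅ ℤ^1 ⊕ ℤ/5 ⊕ ℤ/10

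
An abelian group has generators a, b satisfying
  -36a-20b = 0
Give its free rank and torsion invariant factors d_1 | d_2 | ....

Answer: M ≅ ℤ^1 ⊕ ℤ/4

Derivation:
rank_ℚ(R)=1; free=2−1=1
SNF(R) diag = [4] → torsion [4]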